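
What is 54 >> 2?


0b110110 >> 2 = 0b1101 = 13

13


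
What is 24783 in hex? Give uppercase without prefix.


24783 = 60CF hex

60CF


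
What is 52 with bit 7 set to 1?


52 | (1 << 7) = 52 | 128 = 180

180


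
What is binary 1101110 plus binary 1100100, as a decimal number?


1101110 + 1100100 = 11010010 = 210

210


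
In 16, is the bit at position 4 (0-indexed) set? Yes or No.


0b10000, bit 4 = 1. Yes

Yes


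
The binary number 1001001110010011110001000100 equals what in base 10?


1001001110010011110001000100 in decimal = 154745924

154745924


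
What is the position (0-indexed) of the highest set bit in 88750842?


0b101010010100011101011111010. Highest set bit at position 26

26


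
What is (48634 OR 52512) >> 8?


Step 1: 48634 | 52512 = 65018
Step 2: 65018 >> 8 = 253

253


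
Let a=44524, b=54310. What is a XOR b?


44524 ^ 54310 = 31178

31178


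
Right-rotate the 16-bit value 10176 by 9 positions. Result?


Rotate 0b10011111000000 right by 9 (16-bit) = 0b1110000000010011 = 57363

57363


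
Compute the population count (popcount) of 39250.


0b1001100101010010 has 7 set bits

7


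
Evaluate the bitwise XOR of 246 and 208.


0b11110110 ^ 0b11010000 = 0b100110 = 38

38


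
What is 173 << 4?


0b10101101 << 4 = 0b101011010000 = 2768

2768


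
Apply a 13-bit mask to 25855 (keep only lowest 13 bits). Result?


25855 & 8191 = 1279

1279


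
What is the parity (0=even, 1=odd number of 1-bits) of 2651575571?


0b10011110000010111101010100010011 has 16 ones => parity 0

0


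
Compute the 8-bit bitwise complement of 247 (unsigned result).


~0b11110111 = 0b1000 = 8 (8-bit unsigned)

8


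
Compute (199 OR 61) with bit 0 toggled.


Step 1: 199 | 61 = 255
Step 2: 255 ^ (1 << 0) = 255 ^ 1 = 254

254


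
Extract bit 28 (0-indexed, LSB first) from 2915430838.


0b10101101110001011111000110110110, position 28 = 0

0


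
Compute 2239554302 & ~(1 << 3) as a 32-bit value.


2239554302 & ~(1 << 3) = 2239554294

2239554294


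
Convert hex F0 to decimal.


F0 hex = 240 decimal

240


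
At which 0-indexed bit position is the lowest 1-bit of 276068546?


0b10000011101000111100011000010. Lowest set bit at position 1

1


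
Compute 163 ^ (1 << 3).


163 ^ (1 << 3) = 163 ^ 8 = 171

171


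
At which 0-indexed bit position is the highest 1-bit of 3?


0b11. Highest set bit at position 1

1


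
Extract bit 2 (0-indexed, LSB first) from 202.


0b11001010, position 2 = 0

0


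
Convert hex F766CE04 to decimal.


F766CE04 hex = 4150709764 decimal

4150709764


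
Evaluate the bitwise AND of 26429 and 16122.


0b110011100111101 & 0b11111011111010 = 0b10011000111000 = 9784

9784


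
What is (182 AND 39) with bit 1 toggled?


Step 1: 182 & 39 = 38
Step 2: 38 ^ (1 << 1) = 38 ^ 2 = 36

36


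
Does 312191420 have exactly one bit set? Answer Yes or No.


0b10010100110111010100110111100. Multiple bits set => No

No


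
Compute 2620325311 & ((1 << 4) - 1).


2620325311 & 15 = 15

15


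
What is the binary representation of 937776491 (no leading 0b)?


937776491 = 110111111001010101010101101011 in binary

110111111001010101010101101011


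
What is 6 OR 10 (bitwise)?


0b110 | 0b1010 = 0b1110 = 14

14


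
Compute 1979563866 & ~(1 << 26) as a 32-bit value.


1979563866 & ~(1 << 26) = 1912455002

1912455002


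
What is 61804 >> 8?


0b1111000101101100 >> 8 = 0b11110001 = 241

241


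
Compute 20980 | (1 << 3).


20980 | (1 << 3) = 20980 | 8 = 20988

20988


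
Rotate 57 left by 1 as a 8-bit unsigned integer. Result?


Rotate 0b111001 left by 1 (8-bit) = 0b1110010 = 114

114


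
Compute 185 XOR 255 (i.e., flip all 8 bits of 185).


185 ^ 255 = 70

70


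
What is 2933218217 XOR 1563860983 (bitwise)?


0b10101110110101010101101110101001 ^ 0b1011101001101101001111111110111 = 0b11110011111000111100010001011110 = 4091790430

4091790430


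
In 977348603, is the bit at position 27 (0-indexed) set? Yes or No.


0b111010010000010010011111111011, bit 27 = 1. Yes

Yes


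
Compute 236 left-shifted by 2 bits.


0b11101100 << 2 = 0b1110110000 = 944

944


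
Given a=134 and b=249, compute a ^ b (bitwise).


134 ^ 249 = 127

127


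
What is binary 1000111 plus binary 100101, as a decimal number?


1000111 + 100101 = 1101100 = 108

108


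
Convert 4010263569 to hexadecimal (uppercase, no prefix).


4010263569 = EF07C411 hex

EF07C411


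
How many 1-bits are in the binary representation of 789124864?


0b101111000010010001011100000000 has 11 set bits

11


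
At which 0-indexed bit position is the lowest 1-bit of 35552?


0b1000101011100000. Lowest set bit at position 5

5


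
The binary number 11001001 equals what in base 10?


11001001 in decimal = 201

201


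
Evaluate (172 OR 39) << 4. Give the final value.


Step 1: 172 | 39 = 175
Step 2: 175 << 4 = 2800

2800


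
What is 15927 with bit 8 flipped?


15927 ^ (1 << 8) = 15927 ^ 256 = 16183

16183


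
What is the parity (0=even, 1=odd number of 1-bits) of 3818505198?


0b11100011100110011100001111101110 has 19 ones => parity 1

1


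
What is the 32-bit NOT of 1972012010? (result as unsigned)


~0b1110101100010101000001111101010 = 0b10001010011101010111110000010101 = 2322955285 (32-bit unsigned)

2322955285


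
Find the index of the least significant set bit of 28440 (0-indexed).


0b110111100011000. Lowest set bit at position 3

3


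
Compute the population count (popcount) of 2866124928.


0b10101010110101011001100010000000 has 13 set bits

13


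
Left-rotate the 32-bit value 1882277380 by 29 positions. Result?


Rotate 0b1110000001100010100011000000100 left by 29 (32-bit) = 0b10001110000001100010100011000000 = 2382768320

2382768320


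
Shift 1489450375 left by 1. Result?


0b1011000110001110011010110000111 << 1 = 0b10110001100011100110101100001110 = 2978900750

2978900750


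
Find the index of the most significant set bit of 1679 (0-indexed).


0b11010001111. Highest set bit at position 10

10


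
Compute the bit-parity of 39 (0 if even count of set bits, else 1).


0b100111 has 4 ones => parity 0

0


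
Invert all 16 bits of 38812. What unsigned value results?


38812 ^ 65535 = 26723

26723


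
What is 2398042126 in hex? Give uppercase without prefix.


2398042126 = 8EEF380E hex

8EEF380E


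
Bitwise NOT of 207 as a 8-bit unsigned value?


~0b11001111 = 0b110000 = 48 (8-bit unsigned)

48


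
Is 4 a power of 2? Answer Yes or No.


0b100. Only one bit set => Yes

Yes


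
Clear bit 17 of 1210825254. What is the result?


1210825254 & ~(1 << 17) = 1210694182

1210694182


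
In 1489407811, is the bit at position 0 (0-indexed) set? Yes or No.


0b1011000110001101000111101000011, bit 0 = 1. Yes

Yes


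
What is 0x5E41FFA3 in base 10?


5E41FFA3 hex = 1581383587 decimal

1581383587


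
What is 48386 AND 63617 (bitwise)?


0b1011110100000010 & 0b1111100010000001 = 0b1011100000000000 = 47104

47104


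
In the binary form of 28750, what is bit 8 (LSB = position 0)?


0b111000001001110, position 8 = 0

0


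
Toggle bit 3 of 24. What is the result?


24 ^ (1 << 3) = 24 ^ 8 = 16

16


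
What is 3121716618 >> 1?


0b10111010000100011001110110001010 >> 1 = 0b1011101000010001100111011000101 = 1560858309

1560858309


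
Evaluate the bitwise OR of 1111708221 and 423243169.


0b1000010010000110101001000111101 | 0b11001001110100010110110100001 = 0b1011011011110110111111110111101 = 1534820285

1534820285


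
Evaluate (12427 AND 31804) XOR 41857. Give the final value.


Step 1: 12427 & 31804 = 12296
Step 2: 12296 ^ 41857 = 37769

37769


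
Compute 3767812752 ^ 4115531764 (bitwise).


0b11100000100101000100001010010000 ^ 0b11110101010011100000011111110100 = 0b10101110110100100010101100100 = 366626148

366626148


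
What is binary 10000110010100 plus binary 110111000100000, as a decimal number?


10000110010100 + 110111000100000 = 1000111110110100 = 36788

36788


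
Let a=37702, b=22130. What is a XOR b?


37702 ^ 22130 = 50484

50484


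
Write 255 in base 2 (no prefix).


255 = 11111111 in binary

11111111


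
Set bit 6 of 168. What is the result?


168 | (1 << 6) = 168 | 64 = 232

232


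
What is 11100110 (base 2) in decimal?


11100110 in decimal = 230

230


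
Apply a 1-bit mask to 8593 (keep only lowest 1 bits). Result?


8593 & 1 = 1

1


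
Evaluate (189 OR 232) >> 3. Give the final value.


Step 1: 189 | 232 = 253
Step 2: 253 >> 3 = 31

31


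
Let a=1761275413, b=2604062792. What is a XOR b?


1761275413 ^ 2604062792 = 4090246749

4090246749


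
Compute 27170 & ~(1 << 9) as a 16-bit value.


27170 & ~(1 << 9) = 26658

26658


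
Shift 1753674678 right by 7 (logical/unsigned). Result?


0b1101000100001101111001110110110 >> 7 = 0b110100010000110111100111 = 13700583

13700583


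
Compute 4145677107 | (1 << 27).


4145677107 | (1 << 27) = 4145677107 | 134217728 = 4279894835

4279894835


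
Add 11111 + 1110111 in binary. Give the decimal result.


11111 + 1110111 = 10010110 = 150

150


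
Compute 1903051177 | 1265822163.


0b1110001011011100100000110101001 | 0b1001011011100101110100111010011 = 0b1111011011111101110100111111011 = 2071915003

2071915003


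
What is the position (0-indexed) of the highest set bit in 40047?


0b1001110001101111. Highest set bit at position 15

15


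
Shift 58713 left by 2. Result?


0b1110010101011001 << 2 = 0b111001010101100100 = 234852

234852


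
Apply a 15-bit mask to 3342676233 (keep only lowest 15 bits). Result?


3342676233 & 32767 = 12553

12553


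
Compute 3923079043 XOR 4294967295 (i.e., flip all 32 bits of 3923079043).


3923079043 ^ 4294967295 = 371888252

371888252


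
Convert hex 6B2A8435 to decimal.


6B2A8435 hex = 1797948469 decimal

1797948469


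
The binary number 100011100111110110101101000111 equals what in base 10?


100011100111110110101101000111 in decimal = 597650247

597650247


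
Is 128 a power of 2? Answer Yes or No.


0b10000000. Only one bit set => Yes

Yes


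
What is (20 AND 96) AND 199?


Step 1: 20 & 96 = 0
Step 2: 0 & 199 = 0

0


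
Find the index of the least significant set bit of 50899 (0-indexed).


0b1100011011010011. Lowest set bit at position 0

0


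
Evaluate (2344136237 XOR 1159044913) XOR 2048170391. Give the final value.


Step 1: 2344136237 ^ 1159044913 = 3467456796
Step 2: 3467456796 ^ 2048170391 = 3032066187

3032066187


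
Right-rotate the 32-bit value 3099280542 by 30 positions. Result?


Rotate 0b10111000101110110100010010011110 right by 30 (32-bit) = 0b11100010111011010001001001111010 = 3807187578

3807187578


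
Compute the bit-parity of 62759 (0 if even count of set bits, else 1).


0b1111010100100111 has 10 ones => parity 0

0


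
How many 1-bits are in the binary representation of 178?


0b10110010 has 4 set bits

4


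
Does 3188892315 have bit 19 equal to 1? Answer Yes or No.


0b10111110000100101010001010011011, bit 19 = 0. No

No


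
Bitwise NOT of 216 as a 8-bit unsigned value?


~0b11011000 = 0b100111 = 39 (8-bit unsigned)

39


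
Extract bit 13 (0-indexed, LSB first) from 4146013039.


0b11110111000111110010001101101111, position 13 = 1

1


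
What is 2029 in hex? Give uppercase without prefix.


2029 = 7ED hex

7ED


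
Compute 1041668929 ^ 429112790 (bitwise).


0b111110000101101001101101000001 ^ 0b11001100100111011110111010110 = 0b100111100001010010011010010111 = 663037591

663037591


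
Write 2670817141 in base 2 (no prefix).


2670817141 = 10011111001100010110111101110101 in binary

10011111001100010110111101110101


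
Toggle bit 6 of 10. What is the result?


10 ^ (1 << 6) = 10 ^ 64 = 74

74


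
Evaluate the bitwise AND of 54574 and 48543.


0b1101010100101110 & 0b1011110110011111 = 0b1001010100001110 = 38158

38158


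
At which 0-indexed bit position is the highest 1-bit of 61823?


0b1111000101111111. Highest set bit at position 15

15


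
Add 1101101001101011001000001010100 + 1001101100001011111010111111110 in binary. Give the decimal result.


1101101001101011001000001010100 + 1001101100001011111010111111110 = 10111010101110111000011001010010 = 3132851794

3132851794


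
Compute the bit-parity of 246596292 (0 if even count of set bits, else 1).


0b1110101100101100001011000100 has 13 ones => parity 1

1


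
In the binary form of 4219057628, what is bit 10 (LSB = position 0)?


0b11111011011110011011010111011100, position 10 = 1

1


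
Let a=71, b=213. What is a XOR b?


71 ^ 213 = 146

146


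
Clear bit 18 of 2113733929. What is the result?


2113733929 & ~(1 << 18) = 2113471785

2113471785


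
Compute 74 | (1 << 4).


74 | (1 << 4) = 74 | 16 = 90

90


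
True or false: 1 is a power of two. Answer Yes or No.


0b1. Only one bit set => Yes

Yes


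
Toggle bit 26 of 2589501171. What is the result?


2589501171 ^ (1 << 26) = 2589501171 ^ 67108864 = 2656610035

2656610035


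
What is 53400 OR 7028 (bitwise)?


0b1101000010011000 | 0b1101101110100 = 0b1101101111111100 = 56316

56316


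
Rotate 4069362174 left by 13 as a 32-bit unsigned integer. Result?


Rotate 0b11110010100011011000100111111110 left by 13 (32-bit) = 0b10110001001111111101111001010001 = 2973752913

2973752913


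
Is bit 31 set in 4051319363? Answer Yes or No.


0b11110001011110100011101001000011, bit 31 = 1. Yes

Yes


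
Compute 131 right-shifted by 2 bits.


0b10000011 >> 2 = 0b100000 = 32

32


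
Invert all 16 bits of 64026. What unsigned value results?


64026 ^ 65535 = 1509

1509


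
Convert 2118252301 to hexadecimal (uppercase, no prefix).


2118252301 = 7E41F70D hex

7E41F70D


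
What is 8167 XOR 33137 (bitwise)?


0b1111111100111 ^ 0b1000000101110001 = 0b1001111010010110 = 40598

40598


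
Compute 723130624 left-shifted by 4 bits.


0b101011000110100001100100000000 << 4 = 0b1010110001101000011001000000000000 = 11570089984

11570089984


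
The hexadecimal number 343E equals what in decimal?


343E hex = 13374 decimal

13374


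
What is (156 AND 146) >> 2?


Step 1: 156 & 146 = 144
Step 2: 144 >> 2 = 36

36


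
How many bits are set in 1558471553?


0b1011100111001000110001110000001 has 14 set bits

14


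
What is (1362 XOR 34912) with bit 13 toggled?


Step 1: 1362 ^ 34912 = 36146
Step 2: 36146 ^ (1 << 13) = 36146 ^ 8192 = 44338

44338


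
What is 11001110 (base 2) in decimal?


11001110 in decimal = 206

206


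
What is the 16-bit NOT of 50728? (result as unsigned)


~0b1100011000101000 = 0b11100111010111 = 14807 (16-bit unsigned)

14807


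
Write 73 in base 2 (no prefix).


73 = 1001001 in binary

1001001


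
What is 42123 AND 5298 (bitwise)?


0b1010010010001011 & 0b1010010110010 = 0b10010000010 = 1154

1154


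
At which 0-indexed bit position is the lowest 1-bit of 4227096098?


0b11111011111101000101111000100010. Lowest set bit at position 1

1


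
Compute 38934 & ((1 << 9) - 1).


38934 & 511 = 22

22


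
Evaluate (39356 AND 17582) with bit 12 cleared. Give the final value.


Step 1: 39356 & 17582 = 172
Step 2: 172 & ~(1 << 12) = 172

172


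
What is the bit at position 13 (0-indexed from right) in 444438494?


0b11010011111011001011111011110, position 13 = 0

0


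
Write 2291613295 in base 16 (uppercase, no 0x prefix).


2291613295 = 88973E6F hex

88973E6F


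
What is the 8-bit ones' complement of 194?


194 ^ 255 = 61

61


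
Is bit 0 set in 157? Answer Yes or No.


0b10011101, bit 0 = 1. Yes

Yes


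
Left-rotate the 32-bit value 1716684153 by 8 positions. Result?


Rotate 0b1100110010100101000010101111001 left by 8 (32-bit) = 0b1010010100001010111100101100110 = 1384479078

1384479078


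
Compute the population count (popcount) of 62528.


0b1111010001000000 has 6 set bits

6


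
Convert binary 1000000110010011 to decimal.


1000000110010011 in decimal = 33171

33171


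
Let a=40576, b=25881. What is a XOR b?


40576 ^ 25881 = 64409

64409


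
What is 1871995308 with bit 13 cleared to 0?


1871995308 & ~(1 << 13) = 1871987116

1871987116


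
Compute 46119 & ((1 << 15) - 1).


46119 & 32767 = 13351

13351


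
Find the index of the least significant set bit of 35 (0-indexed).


0b100011. Lowest set bit at position 0

0


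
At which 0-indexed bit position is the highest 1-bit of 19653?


0b100110011000101. Highest set bit at position 14

14


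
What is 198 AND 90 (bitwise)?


0b11000110 & 0b1011010 = 0b1000010 = 66

66


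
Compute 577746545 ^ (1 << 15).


577746545 ^ (1 << 15) = 577746545 ^ 32768 = 577713777

577713777


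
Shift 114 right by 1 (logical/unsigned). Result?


0b1110010 >> 1 = 0b111001 = 57

57


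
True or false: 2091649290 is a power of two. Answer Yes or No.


0b1111100101011000000100100001010. Multiple bits set => No

No


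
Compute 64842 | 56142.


0b1111110101001010 | 0b1101101101001110 = 0b1111111101001110 = 65358

65358


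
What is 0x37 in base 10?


37 hex = 55 decimal

55


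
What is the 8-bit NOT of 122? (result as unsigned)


~0b1111010 = 0b10000101 = 133 (8-bit unsigned)

133


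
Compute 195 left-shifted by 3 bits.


0b11000011 << 3 = 0b11000011000 = 1560

1560


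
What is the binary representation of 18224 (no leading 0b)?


18224 = 100011100110000 in binary

100011100110000


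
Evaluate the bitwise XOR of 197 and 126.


0b11000101 ^ 0b1111110 = 0b10111011 = 187

187


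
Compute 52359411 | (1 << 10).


52359411 | (1 << 10) = 52359411 | 1024 = 52360435

52360435


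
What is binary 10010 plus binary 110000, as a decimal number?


10010 + 110000 = 1000010 = 66

66


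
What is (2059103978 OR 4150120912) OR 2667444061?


Step 1: 2059103978 | 4150120912 = 4294967290
Step 2: 4294967290 | 2667444061 = 4294967295

4294967295


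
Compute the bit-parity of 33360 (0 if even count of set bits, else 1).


0b1000001001010000 has 4 ones => parity 0

0


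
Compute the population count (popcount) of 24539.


0b101111111011011 has 12 set bits

12


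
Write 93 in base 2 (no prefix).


93 = 1011101 in binary

1011101


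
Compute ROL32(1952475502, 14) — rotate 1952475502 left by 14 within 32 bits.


Rotate 0b1110100011000000110100101101110 left by 14 (32-bit) = 0b11010010110111001110100011000 = 442211608

442211608


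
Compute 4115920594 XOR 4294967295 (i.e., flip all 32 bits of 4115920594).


4115920594 ^ 4294967295 = 179046701

179046701


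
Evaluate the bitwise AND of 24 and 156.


0b11000 & 0b10011100 = 0b11000 = 24

24


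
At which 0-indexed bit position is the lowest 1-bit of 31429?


0b111101011000101. Lowest set bit at position 0

0


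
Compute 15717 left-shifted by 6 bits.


0b11110101100101 << 6 = 0b11110101100101000000 = 1005888

1005888


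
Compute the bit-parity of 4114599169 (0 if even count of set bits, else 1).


0b11110101001111111100110100000001 has 18 ones => parity 0

0


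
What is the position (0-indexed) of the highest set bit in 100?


0b1100100. Highest set bit at position 6

6


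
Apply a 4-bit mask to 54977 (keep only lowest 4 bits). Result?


54977 & 15 = 1

1


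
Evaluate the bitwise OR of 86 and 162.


0b1010110 | 0b10100010 = 0b11110110 = 246

246


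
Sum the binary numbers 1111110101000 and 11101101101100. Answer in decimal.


1111110101000 + 11101101101100 = 101101100010100 = 23316

23316


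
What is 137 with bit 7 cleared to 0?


137 & ~(1 << 7) = 9

9


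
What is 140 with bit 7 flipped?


140 ^ (1 << 7) = 140 ^ 128 = 12

12


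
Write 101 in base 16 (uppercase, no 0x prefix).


101 = 65 hex

65


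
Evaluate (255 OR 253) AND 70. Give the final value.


Step 1: 255 | 253 = 255
Step 2: 255 & 70 = 70

70


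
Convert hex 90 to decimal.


90 hex = 144 decimal

144


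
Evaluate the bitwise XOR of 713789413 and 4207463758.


0b101010100010111000111111100101 ^ 0b11111010110010001100110101001110 = 0b11010000010000110100001010101011 = 3494068907

3494068907


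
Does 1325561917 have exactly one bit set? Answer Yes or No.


0b1001111000000100111100000111101. Multiple bits set => No

No


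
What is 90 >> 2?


0b1011010 >> 2 = 0b10110 = 22

22


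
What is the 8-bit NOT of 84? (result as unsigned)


~0b1010100 = 0b10101011 = 171 (8-bit unsigned)

171


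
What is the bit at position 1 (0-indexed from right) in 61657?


0b1111000011011001, position 1 = 0

0


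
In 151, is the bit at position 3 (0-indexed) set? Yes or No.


0b10010111, bit 3 = 0. No

No


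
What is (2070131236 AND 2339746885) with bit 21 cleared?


Step 1: 2070131236 & 2339746885 = 190951428
Step 2: 190951428 & ~(1 << 21) = 188854276

188854276


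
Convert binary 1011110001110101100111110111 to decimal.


1011110001110101100111110111 in decimal = 197614071

197614071


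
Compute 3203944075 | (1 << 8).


3203944075 | (1 << 8) = 3203944075 | 256 = 3203944331

3203944331


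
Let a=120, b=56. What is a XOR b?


120 ^ 56 = 64

64


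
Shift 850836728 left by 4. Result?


0b110010101101101011110011111000 << 4 = 0b1100101011011010111100111110000000 = 13613387648

13613387648


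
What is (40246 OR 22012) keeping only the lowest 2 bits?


Step 1: 40246 | 22012 = 56830
Step 2: 56830 & 3 = 2

2


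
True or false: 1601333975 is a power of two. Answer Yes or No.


0b1011111011100100110101011010111. Multiple bits set => No

No


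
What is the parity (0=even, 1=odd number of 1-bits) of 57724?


0b1110000101111100 has 9 ones => parity 1

1


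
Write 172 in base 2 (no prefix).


172 = 10101100 in binary

10101100


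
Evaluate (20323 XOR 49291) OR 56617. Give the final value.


Step 1: 20323 ^ 49291 = 36840
Step 2: 36840 | 56617 = 57321

57321


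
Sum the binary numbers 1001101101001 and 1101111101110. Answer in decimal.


1001101101001 + 1101111101110 = 10111101010111 = 12119

12119


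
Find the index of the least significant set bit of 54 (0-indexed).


0b110110. Lowest set bit at position 1

1


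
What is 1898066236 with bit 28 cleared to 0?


1898066236 & ~(1 << 28) = 1629630780

1629630780


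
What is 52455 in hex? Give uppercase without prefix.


52455 = CCE7 hex

CCE7


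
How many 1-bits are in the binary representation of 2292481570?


0b10001000101001000111111000100010 has 13 set bits

13


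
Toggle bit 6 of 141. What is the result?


141 ^ (1 << 6) = 141 ^ 64 = 205

205


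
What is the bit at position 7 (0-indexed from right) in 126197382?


0b111100001011001111010000110, position 7 = 1

1


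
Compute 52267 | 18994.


0b1100110000101011 | 0b100101000110010 = 0b1100111000111011 = 52795

52795


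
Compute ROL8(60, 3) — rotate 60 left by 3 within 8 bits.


Rotate 0b111100 left by 3 (8-bit) = 0b11100001 = 225

225


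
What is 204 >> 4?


0b11001100 >> 4 = 0b1100 = 12

12


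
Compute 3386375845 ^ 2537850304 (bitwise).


0b11001001110101111111111010100101 ^ 0b10010111010001001000010111000000 = 0b1011110100100110111101101100101 = 1586723685

1586723685


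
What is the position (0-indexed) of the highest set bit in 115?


0b1110011. Highest set bit at position 6

6


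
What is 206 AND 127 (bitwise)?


0b11001110 & 0b1111111 = 0b1001110 = 78

78


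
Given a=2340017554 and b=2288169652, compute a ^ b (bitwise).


2340017554 ^ 2288169652 = 52127526

52127526


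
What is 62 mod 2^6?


62 & 63 = 62

62


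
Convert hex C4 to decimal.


C4 hex = 196 decimal

196


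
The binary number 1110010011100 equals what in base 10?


1110010011100 in decimal = 7324

7324


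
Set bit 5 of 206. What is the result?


206 | (1 << 5) = 206 | 32 = 238

238


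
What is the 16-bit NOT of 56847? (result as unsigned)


~0b1101111000001111 = 0b10000111110000 = 8688 (16-bit unsigned)

8688


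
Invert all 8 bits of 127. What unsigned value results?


127 ^ 255 = 128

128


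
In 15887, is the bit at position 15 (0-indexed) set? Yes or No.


0b11111000001111, bit 15 = 0. No

No


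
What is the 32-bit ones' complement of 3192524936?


3192524936 ^ 4294967295 = 1102442359

1102442359


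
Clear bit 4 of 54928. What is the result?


54928 & ~(1 << 4) = 54912

54912


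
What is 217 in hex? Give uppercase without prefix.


217 = D9 hex

D9


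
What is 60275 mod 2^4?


60275 & 15 = 3

3


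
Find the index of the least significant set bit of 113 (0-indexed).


0b1110001. Lowest set bit at position 0

0


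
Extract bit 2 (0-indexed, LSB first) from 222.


0b11011110, position 2 = 1

1


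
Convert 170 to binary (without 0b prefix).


170 = 10101010 in binary

10101010


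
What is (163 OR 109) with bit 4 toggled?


Step 1: 163 | 109 = 239
Step 2: 239 ^ (1 << 4) = 239 ^ 16 = 255

255


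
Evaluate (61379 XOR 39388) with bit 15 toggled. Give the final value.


Step 1: 61379 ^ 39388 = 30239
Step 2: 30239 ^ (1 << 15) = 30239 ^ 32768 = 63007

63007


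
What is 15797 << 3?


0b11110110110101 << 3 = 0b11110110110101000 = 126376

126376


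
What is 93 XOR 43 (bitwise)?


0b1011101 ^ 0b101011 = 0b1110110 = 118

118


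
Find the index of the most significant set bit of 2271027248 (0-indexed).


0b10000111010111010010000000110000. Highest set bit at position 31

31


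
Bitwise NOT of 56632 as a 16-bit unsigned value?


~0b1101110100111000 = 0b10001011000111 = 8903 (16-bit unsigned)

8903


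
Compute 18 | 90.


0b10010 | 0b1011010 = 0b1011010 = 90

90


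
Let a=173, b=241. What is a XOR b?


173 ^ 241 = 92

92


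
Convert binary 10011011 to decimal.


10011011 in decimal = 155

155


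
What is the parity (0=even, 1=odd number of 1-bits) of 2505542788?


0b10010101010101111000110010000100 has 14 ones => parity 0

0


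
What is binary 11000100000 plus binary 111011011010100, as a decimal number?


11000100000 + 111011011010100 = 111110011110100 = 31988

31988


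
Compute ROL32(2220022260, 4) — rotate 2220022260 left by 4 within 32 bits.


Rotate 0b10000100010100101101100111110100 left by 4 (32-bit) = 0b1000101001011011001111101001000 = 1160617800

1160617800


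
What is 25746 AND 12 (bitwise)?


0b110010010010010 & 0b1100 = 0b0 = 0

0


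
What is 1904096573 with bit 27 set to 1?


1904096573 | (1 << 27) = 1904096573 | 134217728 = 2038314301

2038314301


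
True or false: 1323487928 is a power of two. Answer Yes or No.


0b1001110111000101101001010111000. Multiple bits set => No

No


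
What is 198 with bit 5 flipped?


198 ^ (1 << 5) = 198 ^ 32 = 230

230


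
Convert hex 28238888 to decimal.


28238888 hex = 673417352 decimal

673417352


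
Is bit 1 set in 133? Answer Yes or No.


0b10000101, bit 1 = 0. No

No


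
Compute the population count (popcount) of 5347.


0b1010011100011 has 7 set bits

7


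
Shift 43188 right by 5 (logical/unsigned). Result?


0b1010100010110100 >> 5 = 0b10101000101 = 1349

1349


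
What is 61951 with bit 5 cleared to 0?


61951 & ~(1 << 5) = 61919

61919


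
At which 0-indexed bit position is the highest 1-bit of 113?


0b1110001. Highest set bit at position 6

6


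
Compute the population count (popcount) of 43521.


0b1010101000000001 has 5 set bits

5


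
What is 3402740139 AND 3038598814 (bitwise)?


0b11001010110100011011000110101011 & 0b10110101000111010101011010011110 = 0b10000000000100010001000010001010 = 2148601994

2148601994


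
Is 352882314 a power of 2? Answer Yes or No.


0b10101000010001000111010001010. Multiple bits set => No

No


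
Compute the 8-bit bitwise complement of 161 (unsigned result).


~0b10100001 = 0b1011110 = 94 (8-bit unsigned)

94


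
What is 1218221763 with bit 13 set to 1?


1218221763 | (1 << 13) = 1218221763 | 8192 = 1218229955

1218229955


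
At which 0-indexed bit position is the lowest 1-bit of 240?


0b11110000. Lowest set bit at position 4

4


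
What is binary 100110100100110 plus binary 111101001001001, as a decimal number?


100110100100110 + 111101001001001 = 1100011101101111 = 51055

51055


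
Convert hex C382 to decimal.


C382 hex = 50050 decimal

50050


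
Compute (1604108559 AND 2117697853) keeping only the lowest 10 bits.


Step 1: 1604108559 & 2117697853 = 1578664205
Step 2: 1578664205 & 1023 = 269

269


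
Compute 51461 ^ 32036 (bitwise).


0b1100100100000101 ^ 0b111110100100100 = 0b1011010000100001 = 46113

46113


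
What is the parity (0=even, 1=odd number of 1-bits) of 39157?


0b1001100011110101 has 9 ones => parity 1

1


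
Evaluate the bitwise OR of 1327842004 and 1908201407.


0b1001111001001010100001011010100 | 0b1110001101111001101011110111111 = 0b1111111101111011101011111111111 = 2143148031

2143148031


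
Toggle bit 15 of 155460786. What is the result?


155460786 ^ (1 << 15) = 155460786 ^ 32768 = 155493554

155493554


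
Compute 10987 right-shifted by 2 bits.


0b10101011101011 >> 2 = 0b101010111010 = 2746

2746


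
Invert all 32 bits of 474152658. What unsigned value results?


474152658 ^ 4294967295 = 3820814637

3820814637


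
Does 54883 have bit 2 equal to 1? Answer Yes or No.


0b1101011001100011, bit 2 = 0. No

No


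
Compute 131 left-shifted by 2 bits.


0b10000011 << 2 = 0b1000001100 = 524

524


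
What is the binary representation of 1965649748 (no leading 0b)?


1965649748 = 1110101001010010110111101010100 in binary

1110101001010010110111101010100


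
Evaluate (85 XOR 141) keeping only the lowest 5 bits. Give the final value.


Step 1: 85 ^ 141 = 216
Step 2: 216 & 31 = 24

24


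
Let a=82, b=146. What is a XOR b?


82 ^ 146 = 192

192


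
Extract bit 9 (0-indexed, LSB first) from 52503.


0b1100110100010111, position 9 = 0

0


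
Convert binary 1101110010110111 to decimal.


1101110010110111 in decimal = 56503

56503


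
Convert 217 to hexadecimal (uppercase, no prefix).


217 = D9 hex

D9


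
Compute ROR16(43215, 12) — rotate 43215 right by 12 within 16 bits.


Rotate 0b1010100011001111 right by 12 (16-bit) = 0b1000110011111010 = 36090

36090


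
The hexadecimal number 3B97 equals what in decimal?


3B97 hex = 15255 decimal

15255


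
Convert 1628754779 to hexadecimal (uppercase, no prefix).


1628754779 = 6114D35B hex

6114D35B


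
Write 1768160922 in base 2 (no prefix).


1768160922 = 1101001011000111111111010011010 in binary

1101001011000111111111010011010


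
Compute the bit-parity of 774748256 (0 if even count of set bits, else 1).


0b101110001011011011100001100000 has 14 ones => parity 0

0


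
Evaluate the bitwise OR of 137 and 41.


0b10001001 | 0b101001 = 0b10101001 = 169

169


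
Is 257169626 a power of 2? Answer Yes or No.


0b1111010101000001100011011010. Multiple bits set => No

No


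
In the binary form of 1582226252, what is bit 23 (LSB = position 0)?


0b1011110010011101101101101001100, position 23 = 0

0


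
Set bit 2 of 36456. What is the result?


36456 | (1 << 2) = 36456 | 4 = 36460

36460


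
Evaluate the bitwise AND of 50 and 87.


0b110010 & 0b1010111 = 0b10010 = 18

18


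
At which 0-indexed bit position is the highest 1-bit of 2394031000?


0b10001110101100100000001110011000. Highest set bit at position 31

31


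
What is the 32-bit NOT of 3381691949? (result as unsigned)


~0b11001001100100001000011000101101 = 0b110110011011110111100111010010 = 913275346 (32-bit unsigned)

913275346


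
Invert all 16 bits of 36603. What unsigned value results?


36603 ^ 65535 = 28932

28932


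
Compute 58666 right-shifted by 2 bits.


0b1110010100101010 >> 2 = 0b11100101001010 = 14666

14666


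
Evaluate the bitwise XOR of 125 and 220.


0b1111101 ^ 0b11011100 = 0b10100001 = 161

161


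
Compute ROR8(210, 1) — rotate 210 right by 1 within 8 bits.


Rotate 0b11010010 right by 1 (8-bit) = 0b1101001 = 105

105


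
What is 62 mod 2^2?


62 & 3 = 2

2


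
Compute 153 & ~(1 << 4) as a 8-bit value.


153 & ~(1 << 4) = 137

137


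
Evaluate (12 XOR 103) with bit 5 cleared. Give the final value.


Step 1: 12 ^ 103 = 107
Step 2: 107 & ~(1 << 5) = 75

75


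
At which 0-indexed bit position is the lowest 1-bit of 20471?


0b100111111110111. Lowest set bit at position 0

0


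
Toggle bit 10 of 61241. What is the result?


61241 ^ (1 << 10) = 61241 ^ 1024 = 60217

60217


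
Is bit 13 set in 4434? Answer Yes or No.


0b1000101010010, bit 13 = 0. No

No


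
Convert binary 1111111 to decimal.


1111111 in decimal = 127

127


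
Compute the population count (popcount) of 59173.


0b1110011100100101 has 9 set bits

9


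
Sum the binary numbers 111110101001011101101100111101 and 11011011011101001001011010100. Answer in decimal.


111110101001011101101100111101 + 11011011011101001001011010100 = 1011010000101000110111000010001 = 1511288337

1511288337


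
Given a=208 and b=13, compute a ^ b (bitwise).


208 ^ 13 = 221

221


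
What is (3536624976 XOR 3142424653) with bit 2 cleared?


Step 1: 3536624976 ^ 3142424653 = 1770063133
Step 2: 1770063133 & ~(1 << 2) = 1770063129

1770063129


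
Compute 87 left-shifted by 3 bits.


0b1010111 << 3 = 0b1010111000 = 696

696


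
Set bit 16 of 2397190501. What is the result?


2397190501 | (1 << 16) = 2397190501 | 65536 = 2397256037

2397256037


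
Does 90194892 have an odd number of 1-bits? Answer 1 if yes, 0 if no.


0b101011000000100001111001100 has 11 ones => parity 1

1


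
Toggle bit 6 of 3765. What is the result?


3765 ^ (1 << 6) = 3765 ^ 64 = 3829

3829


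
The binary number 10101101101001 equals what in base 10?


10101101101001 in decimal = 11113

11113


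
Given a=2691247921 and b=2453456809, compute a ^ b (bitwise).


2691247921 ^ 2453456809 = 844490904

844490904


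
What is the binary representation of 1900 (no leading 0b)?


1900 = 11101101100 in binary

11101101100


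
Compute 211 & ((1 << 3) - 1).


211 & 7 = 3

3


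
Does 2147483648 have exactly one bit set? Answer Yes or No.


0b10000000000000000000000000000000. Only one bit set => Yes

Yes


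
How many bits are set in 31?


0b11111 has 5 set bits

5


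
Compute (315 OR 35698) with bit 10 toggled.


Step 1: 315 | 35698 = 35707
Step 2: 35707 ^ (1 << 10) = 35707 ^ 1024 = 36731

36731


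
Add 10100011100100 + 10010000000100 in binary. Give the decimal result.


10100011100100 + 10010000000100 = 100110011101000 = 19688

19688


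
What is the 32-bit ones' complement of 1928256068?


1928256068 ^ 4294967295 = 2366711227

2366711227


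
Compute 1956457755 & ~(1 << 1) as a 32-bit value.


1956457755 & ~(1 << 1) = 1956457753

1956457753


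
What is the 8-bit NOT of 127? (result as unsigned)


~0b1111111 = 0b10000000 = 128 (8-bit unsigned)

128


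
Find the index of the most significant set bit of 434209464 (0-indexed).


0b11001111000011000001010111000. Highest set bit at position 28

28


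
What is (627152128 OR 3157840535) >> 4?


Step 1: 627152128 | 3157840535 = 3178878871
Step 2: 3178878871 >> 4 = 198679929

198679929


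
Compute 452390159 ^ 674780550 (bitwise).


0b11010111101101110110100001111 ^ 0b101000001110000101010110000110 = 0b110010110011101011100010001001 = 852408457

852408457


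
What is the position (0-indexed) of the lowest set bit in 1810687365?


0b1101011111011001110010110000101. Lowest set bit at position 0

0


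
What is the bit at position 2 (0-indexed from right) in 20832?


0b101000101100000, position 2 = 0

0


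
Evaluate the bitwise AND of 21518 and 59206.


0b101010000001110 & 0b1110011101000110 = 0b100010000000110 = 17414

17414


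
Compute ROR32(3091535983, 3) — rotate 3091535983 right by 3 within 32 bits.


Rotate 0b10111000010001010001100001101111 right by 3 (32-bit) = 0b11110111000010001010001100001101 = 4144538381

4144538381


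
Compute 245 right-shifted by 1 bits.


0b11110101 >> 1 = 0b1111010 = 122

122


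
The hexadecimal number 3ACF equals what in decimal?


3ACF hex = 15055 decimal

15055


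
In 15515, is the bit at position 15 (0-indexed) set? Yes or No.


0b11110010011011, bit 15 = 0. No

No


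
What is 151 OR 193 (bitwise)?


0b10010111 | 0b11000001 = 0b11010111 = 215

215


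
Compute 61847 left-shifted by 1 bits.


0b1111000110010111 << 1 = 0b11110001100101110 = 123694

123694


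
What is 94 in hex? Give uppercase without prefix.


94 = 5E hex

5E


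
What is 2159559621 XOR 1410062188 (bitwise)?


0b10000000101110000100001111000101 ^ 0b1010100000010111101011101101100 = 0b11010100101100111001010010101001 = 3568538793

3568538793


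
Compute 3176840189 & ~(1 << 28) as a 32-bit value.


3176840189 & ~(1 << 28) = 2908404733

2908404733


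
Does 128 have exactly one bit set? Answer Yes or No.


0b10000000. Only one bit set => Yes

Yes


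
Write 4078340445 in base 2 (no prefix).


4078340445 = 11110011000101101000100101011101 in binary

11110011000101101000100101011101


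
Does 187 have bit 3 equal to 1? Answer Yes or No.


0b10111011, bit 3 = 1. Yes

Yes


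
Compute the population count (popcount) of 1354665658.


0b1010000101111101000111010111010 has 17 set bits

17


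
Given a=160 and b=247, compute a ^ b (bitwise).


160 ^ 247 = 87

87


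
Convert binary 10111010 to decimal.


10111010 in decimal = 186

186


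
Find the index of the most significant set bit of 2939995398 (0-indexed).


0b10101111001111001100010100000110. Highest set bit at position 31

31


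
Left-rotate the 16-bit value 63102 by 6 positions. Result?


Rotate 0b1111011001111110 left by 6 (16-bit) = 0b1001111110111101 = 40893

40893


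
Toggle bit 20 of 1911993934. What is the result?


1911993934 ^ (1 << 20) = 1911993934 ^ 1048576 = 1910945358

1910945358


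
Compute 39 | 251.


0b100111 | 0b11111011 = 0b11111111 = 255

255


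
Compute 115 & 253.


0b1110011 & 0b11111101 = 0b1110001 = 113

113


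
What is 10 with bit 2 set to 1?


10 | (1 << 2) = 10 | 4 = 14

14
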